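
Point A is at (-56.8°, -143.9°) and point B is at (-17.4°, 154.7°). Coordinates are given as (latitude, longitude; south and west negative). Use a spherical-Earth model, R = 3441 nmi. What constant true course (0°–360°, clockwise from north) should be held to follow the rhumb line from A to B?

Δψ = ln[tan(π/4+φ₂/2)/tan(π/4+φ₁/2)] = +0.9018
Δλ = -1.0716 rad (taken the short way round)
course = atan2(Δλ, Δψ) = 310.08°

310.1°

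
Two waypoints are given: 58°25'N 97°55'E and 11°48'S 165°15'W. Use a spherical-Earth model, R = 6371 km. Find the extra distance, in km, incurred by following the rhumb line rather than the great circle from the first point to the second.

Great circle: cos σ = sin φ₁ sin φ₂ + cos φ₁ cos φ₂ cos Δλ,  σ = 1.8082 rad → d_gc = 11520.2 km
Rhumb line: Δψ = -1.4704, q = Δφ/Δψ = 0.8335, d_rh = R√(Δφ²+q²Δλ²) = 11895.3 km
Excess = 11895.3 − 11520.2 = 375.1 ≈ 375 km

375 km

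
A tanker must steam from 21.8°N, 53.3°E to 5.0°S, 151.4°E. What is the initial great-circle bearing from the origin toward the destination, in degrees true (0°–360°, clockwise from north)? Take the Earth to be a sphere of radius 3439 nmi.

N = sin Δλ·cos φ₂ = +0.9863;  D = cos φ₁ sin φ₂ − sin φ₁ cos φ₂ cos Δλ = -0.0288
initial course = atan2(N, D) = 91.67°

91.7°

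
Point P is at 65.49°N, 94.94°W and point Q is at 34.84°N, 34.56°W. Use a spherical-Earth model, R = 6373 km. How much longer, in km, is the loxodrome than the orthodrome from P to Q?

154 km

Great circle: cos σ = sin φ₁ sin φ₂ + cos φ₁ cos φ₂ cos Δλ,  σ = 0.8119 rad → d_gc = 5174.48 km
Rhumb line: Δψ = -0.8774, q = Δφ/Δψ = 0.6097, d_rh = R√(Δφ²+q²Δλ²) = 5328.00 km
Excess = 5328.00 − 5174.48 = 153.52 ≈ 154 km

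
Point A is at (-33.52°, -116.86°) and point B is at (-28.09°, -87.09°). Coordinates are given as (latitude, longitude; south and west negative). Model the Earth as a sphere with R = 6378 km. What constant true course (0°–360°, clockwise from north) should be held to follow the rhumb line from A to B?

78.0°

Δψ = ln[tan(π/4+φ₂/2)/tan(π/4+φ₁/2)] = +0.1104
Δλ = +0.5196 rad (taken the short way round)
course = atan2(Δλ, Δψ) = 78.00°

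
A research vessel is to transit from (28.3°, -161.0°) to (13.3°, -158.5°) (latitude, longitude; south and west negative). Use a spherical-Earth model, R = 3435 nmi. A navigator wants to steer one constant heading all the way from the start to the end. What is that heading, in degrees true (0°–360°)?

171.2°

Δψ = ln[tan(π/4+φ₂/2)/tan(π/4+φ₁/2)] = -0.2811
Δλ = +0.0436 rad (taken the short way round)
course = atan2(Δλ, Δψ) = 171.18°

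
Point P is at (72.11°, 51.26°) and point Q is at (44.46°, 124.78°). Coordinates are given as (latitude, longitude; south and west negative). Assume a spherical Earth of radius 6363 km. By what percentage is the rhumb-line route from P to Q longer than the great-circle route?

Great circle: σ = 0.7543 rad → d_gc = Rσ = 4799.7 km
Rhumb: Δφ = -0.4826, Δλ = +1.2832, Δψ = -0.9809, q = Δφ/Δψ = 0.4920 → d_rh = R√(Δφ²+q²Δλ²) = 5056.3 km
Excess = (5056.3 − 4799.7) / 4799.7 = 256.6 / 4799.7 = 5.346% ≈ 5.3%

5.3%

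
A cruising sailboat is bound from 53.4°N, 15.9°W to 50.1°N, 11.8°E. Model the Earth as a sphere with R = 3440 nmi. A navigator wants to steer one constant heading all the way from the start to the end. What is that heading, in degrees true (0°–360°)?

100.9°

Meridional parts: M(φ₁)=+1.1065, M(φ₂)=+1.0134 → ΔM = -0.0931;  Δλ = +0.4835 rad
tan C = Δλ / ΔM = -5.1936 → C = 100.90°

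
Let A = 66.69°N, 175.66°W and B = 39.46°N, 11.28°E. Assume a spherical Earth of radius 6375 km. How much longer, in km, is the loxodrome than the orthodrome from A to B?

3259 km

Great circle: cos σ = sin φ₁ sin φ₂ + cos φ₁ cos φ₂ cos Δλ,  σ = 1.2866 rad → d_gc = 8202.0 km
Rhumb line: Δψ = -0.8279, q = Δφ/Δψ = 0.5740, d_rh = R√(Δφ²+q²Δλ²) = 11461.1 km
Excess = 11461.1 − 8202.0 = 3259.1 ≈ 3259 km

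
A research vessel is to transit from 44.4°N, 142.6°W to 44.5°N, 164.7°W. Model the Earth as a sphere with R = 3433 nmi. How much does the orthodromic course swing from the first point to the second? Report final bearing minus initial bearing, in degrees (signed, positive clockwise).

-15.6°

Initial bearing θ₁ = atan2(sin Δλ cos φ₂, cos φ₁ sin φ₂ − sin φ₁ cos φ₂ cos Δλ) = 278.15°
Final bearing θ₂ = (initial bearing from the destination back to the start) + 180° = 262.57°
Δθ = θ₂ − θ₁ = -15.6°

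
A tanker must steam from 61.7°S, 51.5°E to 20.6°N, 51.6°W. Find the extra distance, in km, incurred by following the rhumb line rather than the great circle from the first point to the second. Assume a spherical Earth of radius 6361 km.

Great circle: cos σ = sin φ₁ sin φ₂ + cos φ₁ cos φ₂ cos Δλ,  σ = 1.9937 rad → d_gc = 12681.7 km
Rhumb line: Δψ = +1.7454, q = Δφ/Δψ = 0.8230, d_rh = R√(Δφ²+q²Δλ²) = 13123.1 km
Excess = 13123.1 − 12681.7 = 441.4 ≈ 441 km

441 km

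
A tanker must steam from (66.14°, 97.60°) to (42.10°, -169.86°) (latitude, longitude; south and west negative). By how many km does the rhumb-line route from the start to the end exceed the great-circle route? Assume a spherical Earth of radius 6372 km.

487 km

Great circle: cos σ = sin φ₁ sin φ₂ + cos φ₁ cos φ₂ cos Δλ,  σ = 0.9275 rad → d_gc = 5910.1 km
Rhumb line: Δψ = -0.7431, q = Δφ/Δψ = 0.5647, d_rh = R√(Δφ²+q²Δλ²) = 6396.8 km
Excess = 6396.8 − 5910.1 = 486.7 ≈ 487 km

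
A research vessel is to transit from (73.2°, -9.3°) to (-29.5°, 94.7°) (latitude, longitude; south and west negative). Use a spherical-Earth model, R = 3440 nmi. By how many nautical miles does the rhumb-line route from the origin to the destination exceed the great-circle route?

337 nmi

Great circle: cos σ = sin φ₁ sin φ₂ + cos φ₁ cos φ₂ cos Δλ,  σ = 2.1321 rad → d_gc = 7334.3 nmi
Rhumb line: Δψ = -2.4520, q = Δφ/Δψ = 0.7310, d_rh = R√(Δφ²+q²Δλ²) = 7671.6 nmi
Excess = 7671.6 − 7334.3 = 337.3 ≈ 337 nmi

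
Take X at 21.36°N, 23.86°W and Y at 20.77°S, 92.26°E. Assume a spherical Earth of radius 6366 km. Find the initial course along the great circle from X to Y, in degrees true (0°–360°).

102.1°

N = sin Δλ·cos φ₂ = +0.8395;  D = cos φ₁ sin φ₂ − sin φ₁ cos φ₂ cos Δλ = -0.1803
initial course = atan2(N, D) = 102.12°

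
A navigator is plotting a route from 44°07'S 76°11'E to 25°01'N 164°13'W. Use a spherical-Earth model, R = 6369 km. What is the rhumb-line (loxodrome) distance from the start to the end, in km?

14450 km

Δψ = ln[tan(π/4+φ₂/2)/tan(π/4+φ₁/2)] = +1.3109;  Δφ = +1.2066 rad,  Δλ = +2.0874 rad
q = Δφ/Δψ = 0.9204
d = R·√(Δφ² + q²Δλ²) = 6369·2.26876 = 14450 km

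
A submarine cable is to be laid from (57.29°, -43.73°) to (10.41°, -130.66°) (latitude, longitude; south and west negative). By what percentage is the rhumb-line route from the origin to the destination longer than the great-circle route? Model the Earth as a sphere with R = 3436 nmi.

3.9%

Great circle: σ = 1.3893 rad → d_gc = Rσ = 4773.6 nmi
Rhumb: Δφ = -0.8182, Δλ = -1.5172, Δψ = -1.0433, q = Δφ/Δψ = 0.7842 → d_rh = R√(Δφ²+q²Δλ²) = 4961.7 nmi
Excess = (4961.7 − 4773.6) / 4773.6 = 188.1 / 4773.6 = 3.94% ≈ 3.9%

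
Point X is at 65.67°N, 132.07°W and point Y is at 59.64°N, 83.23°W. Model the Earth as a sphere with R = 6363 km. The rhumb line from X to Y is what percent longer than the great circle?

Great circle: σ = 0.3942 rad → d_gc = Rσ = 2508.6 km
Rhumb: Δφ = -0.1052, Δλ = +0.8524, Δψ = -0.2300, q = Δφ/Δψ = 0.4575 → d_rh = R√(Δφ²+q²Δλ²) = 2570.5 km
Excess = (2570.5 − 2508.6) / 2508.6 = 61.9 / 2508.6 = 2.47% ≈ 2.5%

2.5%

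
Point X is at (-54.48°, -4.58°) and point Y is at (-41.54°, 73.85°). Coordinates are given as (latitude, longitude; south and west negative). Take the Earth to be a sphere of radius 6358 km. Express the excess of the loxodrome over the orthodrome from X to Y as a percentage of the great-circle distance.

Great circle: σ = 0.8932 rad → d_gc = Rσ = 5678.7 km
Rhumb: Δφ = +0.2258, Δλ = +1.3689, Δψ = +0.3401, q = Δφ/Δψ = 0.6640 → d_rh = R√(Δφ²+q²Δλ²) = 5955.0 km
Excess = (5955.0 − 5678.7) / 5678.7 = 276.3 / 5678.7 = 4.87% ≈ 4.9%

4.9%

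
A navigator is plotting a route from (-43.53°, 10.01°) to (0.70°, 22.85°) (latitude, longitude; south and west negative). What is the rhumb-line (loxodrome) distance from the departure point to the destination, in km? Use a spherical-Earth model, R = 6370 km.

5082 km

Rhumb course C = atan2(Δλ, Δψ) with Δψ = ln[tan(π/4+φ₂/2)/tan(π/4+φ₁/2)] = +0.8578, Δλ = +0.2241 → C = 14.64°
d = R·|Δφ| / |cos C| = 6370·0.77196 / 0.96752 = 5082 km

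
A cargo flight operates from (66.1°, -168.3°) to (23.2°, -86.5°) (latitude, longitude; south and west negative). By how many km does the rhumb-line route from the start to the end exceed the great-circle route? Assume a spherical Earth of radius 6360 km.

Great circle: cos σ = sin φ₁ sin φ₂ + cos φ₁ cos φ₂ cos Δλ,  σ = 1.1447 rad → d_gc = 7280.6 km
Rhumb line: Δψ = -1.1364, q = Δφ/Δψ = 0.6589, d_rh = R√(Δφ²+q²Δλ²) = 7646.5 km
Excess = 7646.5 − 7280.6 = 365.9 ≈ 366 km

366 km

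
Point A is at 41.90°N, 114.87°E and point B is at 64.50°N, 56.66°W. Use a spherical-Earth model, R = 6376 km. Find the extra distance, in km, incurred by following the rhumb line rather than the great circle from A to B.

3200 km

Great circle: cos σ = sin φ₁ sin φ₂ + cos φ₁ cos φ₂ cos Δλ,  σ = 1.2809 rad → d_gc = 8167.13 km
Rhumb line: Δψ = +0.6792, q = Δφ/Δψ = 0.5808, d_rh = R√(Δφ²+q²Δλ²) = 11367.57 km
Excess = 11367.57 − 8167.13 = 3200.44 ≈ 3200 km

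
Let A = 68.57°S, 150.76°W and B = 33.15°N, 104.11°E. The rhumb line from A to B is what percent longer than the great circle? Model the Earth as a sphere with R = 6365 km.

Great circle: σ = 2.2005 rad → d_gc = Rσ = 14005.9 km
Rhumb: Δφ = +1.7753, Δλ = -1.8349, Δψ = +2.2787, q = Δφ/Δψ = 0.7791 → d_rh = R√(Δφ²+q²Δλ²) = 14508.2 km
Excess = (14508.2 − 14005.9) / 14005.9 = 502.3 / 14005.9 = 3.59% ≈ 3.6%

3.6%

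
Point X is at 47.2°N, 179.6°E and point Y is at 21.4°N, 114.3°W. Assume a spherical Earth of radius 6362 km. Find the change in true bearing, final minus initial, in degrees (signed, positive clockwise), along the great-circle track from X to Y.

+41.2°

Initial bearing θ₁ = atan2(sin Δλ cos φ₂, cos φ₁ sin φ₂ − sin φ₁ cos φ₂ cos Δλ) = 91.94°
Final bearing θ₂ = (initial bearing from the destination back to the start) + 180° = 133.17°
Δθ = θ₂ − θ₁ = +41.2°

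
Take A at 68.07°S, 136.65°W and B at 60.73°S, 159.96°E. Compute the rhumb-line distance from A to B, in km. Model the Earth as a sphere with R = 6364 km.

Rhumb course C = atan2(Δλ, Δψ) with Δψ = ln[tan(π/4+φ₂/2)/tan(π/4+φ₁/2)] = +0.2985, Δλ = -1.1064 → C = 285.10°
d = R·|Δφ| / |cos C| = 6364·0.12811 / 0.26047 = 3130 km

3130 km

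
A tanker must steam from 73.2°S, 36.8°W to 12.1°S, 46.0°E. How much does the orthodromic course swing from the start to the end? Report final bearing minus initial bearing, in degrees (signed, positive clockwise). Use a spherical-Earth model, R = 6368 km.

At departure: θ₁ = atan2(sin Δλ cos φ₂, cos φ₁ sin φ₂ − sin φ₁ cos φ₂ cos Δλ) = 86.65°
At arrival: θ₂ = atan2(sin Δλ cos φ₁, −cos φ₂ sin φ₁ + sin φ₂ cos φ₁ cos Δλ) = 17.16°
Δθ = θ₂ − θ₁ = -69.5°

-69.5°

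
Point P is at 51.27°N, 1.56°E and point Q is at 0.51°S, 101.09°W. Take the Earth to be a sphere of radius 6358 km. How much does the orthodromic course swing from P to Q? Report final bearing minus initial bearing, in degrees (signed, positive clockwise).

-61.5°

At departure: θ₁ = atan2(sin Δλ cos φ₂, cos φ₁ sin φ₂ − sin φ₁ cos φ₂ cos Δλ) = 279.61°
At arrival: θ₂ = atan2(sin Δλ cos φ₁, −cos φ₂ sin φ₁ + sin φ₂ cos φ₁ cos Δλ) = 218.09°
Δθ = θ₂ − θ₁ = -61.5°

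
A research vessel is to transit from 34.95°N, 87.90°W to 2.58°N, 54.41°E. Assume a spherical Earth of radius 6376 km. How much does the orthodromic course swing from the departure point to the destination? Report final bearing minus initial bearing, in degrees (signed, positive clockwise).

+88.9°

Initial bearing θ₁ = atan2(sin Δλ cos φ₂, cos φ₁ sin φ₂ − sin φ₁ cos φ₂ cos Δλ) = 51.27°
Final bearing θ₂ = (initial bearing from the destination back to the start) + 180° = 140.20°
Δθ = θ₂ − θ₁ = +88.9°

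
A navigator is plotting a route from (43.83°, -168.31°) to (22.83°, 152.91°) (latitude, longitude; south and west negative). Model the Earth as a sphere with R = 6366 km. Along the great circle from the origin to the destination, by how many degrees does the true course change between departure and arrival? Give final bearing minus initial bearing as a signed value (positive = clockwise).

-22.3°

Initial bearing θ₁ = atan2(sin Δλ cos φ₂, cos φ₁ sin φ₂ − sin φ₁ cos φ₂ cos Δλ) = 249.34°
Final bearing θ₂ = (initial bearing from the destination back to the start) + 180° = 227.09°
Δθ = θ₂ − θ₁ = -22.3°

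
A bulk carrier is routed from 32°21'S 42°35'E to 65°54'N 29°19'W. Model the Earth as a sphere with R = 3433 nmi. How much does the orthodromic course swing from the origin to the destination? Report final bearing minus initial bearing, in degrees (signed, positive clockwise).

Initial bearing θ₁ = atan2(sin Δλ cos φ₂, cos φ₁ sin φ₂ − sin φ₁ cos φ₂ cos Δλ) = 335.18°
Final bearing θ₂ = (initial bearing from the destination back to the start) + 180° = 299.70°
Δθ = θ₂ − θ₁ = -35.5°

-35.5°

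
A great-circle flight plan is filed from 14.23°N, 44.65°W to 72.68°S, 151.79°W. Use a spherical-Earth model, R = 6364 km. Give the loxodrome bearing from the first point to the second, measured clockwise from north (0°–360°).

Meridional parts: M(φ₁)=+0.2510, M(φ₂)=-1.8819 → ΔM = -2.1328;  Δλ = -1.8699 rad
tan C = Δλ / ΔM = +0.8768 → C = 221.24°

221.2°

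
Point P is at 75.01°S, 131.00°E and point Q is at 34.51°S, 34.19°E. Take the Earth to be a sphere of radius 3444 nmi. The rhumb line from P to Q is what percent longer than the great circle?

Great circle: σ = 1.0216 rad → d_gc = Rσ = 3518.4 nmi
Rhumb: Δφ = +0.7069, Δλ = -1.6897, Δψ = +1.3858, q = Δφ/Δψ = 0.5101 → d_rh = R√(Δφ²+q²Δλ²) = 3838.8 nmi
Excess = (3838.8 − 3518.4) / 3518.4 = 320.4 / 3518.4 = 9.11% ≈ 9.1%

9.1%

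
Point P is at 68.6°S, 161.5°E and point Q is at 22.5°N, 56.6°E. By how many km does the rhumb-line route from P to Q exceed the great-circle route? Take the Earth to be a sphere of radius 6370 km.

Great circle: cos σ = sin φ₁ sin φ₂ + cos φ₁ cos φ₂ cos Δλ,  σ = 2.0297 rad → d_gc = 12929.3 km
Rhumb line: Δψ = +2.0695, q = Δφ/Δψ = 0.7683, d_rh = R√(Δφ²+q²Δλ²) = 13523.0 km
Excess = 13523.0 − 12929.3 = 593.7 ≈ 594 km

594 km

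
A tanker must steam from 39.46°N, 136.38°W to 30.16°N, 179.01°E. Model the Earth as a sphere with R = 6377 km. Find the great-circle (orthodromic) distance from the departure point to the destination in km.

4161 km

cos σ = sin φ₁ sin φ₂ + cos φ₁ cos φ₂ cos Δλ
      = sin(39.46°)sin(30.16°) + cos(39.46°)cos(30.16°)cos(-44.61°) = 0.7945
σ = 37.388° → d = Rσ = 6377·0.65255 = 4161 km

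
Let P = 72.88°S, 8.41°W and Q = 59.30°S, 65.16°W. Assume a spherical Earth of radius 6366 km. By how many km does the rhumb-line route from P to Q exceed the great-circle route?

Great circle: cos σ = sin φ₁ sin φ₂ + cos φ₁ cos φ₂ cos Δλ,  σ = 0.4414 rad → d_gc = 2809.9 km
Rhumb line: Δψ = +0.6009, q = Δφ/Δψ = 0.3945, d_rh = R√(Δφ²+q²Δλ²) = 2909.1 km
Excess = 2909.1 − 2809.9 = 99.2 ≈ 99 km

99 km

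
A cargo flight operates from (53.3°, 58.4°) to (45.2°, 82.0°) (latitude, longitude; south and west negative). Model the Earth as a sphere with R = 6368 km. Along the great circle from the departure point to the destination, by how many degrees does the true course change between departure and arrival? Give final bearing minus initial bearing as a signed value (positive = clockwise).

+18.0°

Initial bearing θ₁ = atan2(sin Δλ cos φ₂, cos φ₁ sin φ₂ − sin φ₁ cos φ₂ cos Δλ) = 108.36°
Final bearing θ₂ = (initial bearing from the destination back to the start) + 180° = 126.40°
Δθ = θ₂ − θ₁ = +18.0°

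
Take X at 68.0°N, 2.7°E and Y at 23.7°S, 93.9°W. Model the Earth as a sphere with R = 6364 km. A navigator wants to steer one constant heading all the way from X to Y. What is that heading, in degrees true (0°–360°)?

219.2°

Meridional parts: M(φ₁)=+1.6379, M(φ₂)=-0.4260 → ΔM = -2.0639;  Δλ = -1.6860 rad
tan C = Δλ / ΔM = +0.8169 → C = 219.25°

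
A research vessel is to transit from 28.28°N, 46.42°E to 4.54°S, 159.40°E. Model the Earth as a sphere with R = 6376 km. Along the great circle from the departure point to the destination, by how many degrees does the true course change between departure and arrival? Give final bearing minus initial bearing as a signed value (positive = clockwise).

+35.9°

Initial bearing θ₁ = atan2(sin Δλ cos φ₂, cos φ₁ sin φ₂ − sin φ₁ cos φ₂ cos Δλ) = 82.88°
Final bearing θ₂ = (initial bearing from the destination back to the start) + 180° = 118.77°
Δθ = θ₂ − θ₁ = +35.9°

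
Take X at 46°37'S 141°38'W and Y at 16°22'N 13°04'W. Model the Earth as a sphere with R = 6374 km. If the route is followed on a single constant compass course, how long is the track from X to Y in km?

Δψ = ln[tan(π/4+φ₂/2)/tan(π/4+φ₁/2)] = +1.2115;  Δφ = +1.0993 rad,  Δλ = +2.2439 rad
q = Δφ/Δψ = 0.9074
d = R·√(Δφ² + q²Δλ²) = 6374·2.31387 = 14749 km

14749 km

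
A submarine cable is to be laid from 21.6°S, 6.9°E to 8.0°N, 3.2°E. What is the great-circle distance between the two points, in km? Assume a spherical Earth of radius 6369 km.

Haversine: a = sin²(Δφ/2)+cos φ₁ cos φ₂ sin²(Δλ/2) = 0.06621;  σ = 2·atan2(√a,√(1−a))
σ = 29.822° → d = Rσ = 6369·0.52049 = 3315 km

3315 km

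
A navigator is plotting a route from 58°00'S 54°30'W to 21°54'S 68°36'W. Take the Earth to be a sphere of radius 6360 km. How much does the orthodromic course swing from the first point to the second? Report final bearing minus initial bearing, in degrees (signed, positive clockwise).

Initial bearing θ₁ = atan2(sin Δλ cos φ₂, cos φ₁ sin φ₂ − sin φ₁ cos φ₂ cos Δλ) = 338.21°
Final bearing θ₂ = (initial bearing from the destination back to the start) + 180° = 347.76°
Δθ = θ₂ − θ₁ = +9.5°

+9.5°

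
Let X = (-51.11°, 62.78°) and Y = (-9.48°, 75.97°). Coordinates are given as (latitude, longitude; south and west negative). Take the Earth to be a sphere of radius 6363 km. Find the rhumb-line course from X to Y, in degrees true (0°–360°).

14.7°

Δψ = ln[tan(π/4+φ₂/2)/tan(π/4+φ₁/2)] = +0.8750
Δλ = +0.2302 rad (taken the short way round)
course = atan2(Δλ, Δψ) = 14.74°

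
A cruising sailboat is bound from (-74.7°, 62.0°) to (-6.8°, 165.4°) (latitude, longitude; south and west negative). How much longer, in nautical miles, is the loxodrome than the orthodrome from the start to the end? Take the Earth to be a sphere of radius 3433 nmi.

418 nmi

Great circle: cos σ = sin φ₁ sin φ₂ + cos φ₁ cos φ₂ cos Δλ,  σ = 1.5173 rad → d_gc = 5208.8 nmi
Rhumb line: Δψ = +1.8886, q = Δφ/Δψ = 0.6275, d_rh = R√(Δφ²+q²Δλ²) = 5627.2 nmi
Excess = 5627.2 − 5208.8 = 418.4 ≈ 418 nmi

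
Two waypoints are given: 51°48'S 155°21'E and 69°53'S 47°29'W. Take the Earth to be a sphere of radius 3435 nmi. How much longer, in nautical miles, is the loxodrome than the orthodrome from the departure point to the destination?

1147 nmi

Great circle: cos σ = sin φ₁ sin φ₂ + cos φ₁ cos φ₂ cos Δλ,  σ = 0.9981 rad → d_gc = 3428.5 nmi
Rhumb line: Δψ = -0.6690, q = Δφ/Δψ = 0.4718, d_rh = R√(Δφ²+q²Δλ²) = 4575.7 nmi
Excess = 4575.7 − 3428.5 = 1147.2 ≈ 1147 nmi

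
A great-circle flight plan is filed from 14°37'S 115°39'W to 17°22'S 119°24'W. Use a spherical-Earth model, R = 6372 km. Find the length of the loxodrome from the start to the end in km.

504 km

Δψ = ln[tan(π/4+φ₂/2)/tan(π/4+φ₁/2)] = -0.0499;  Δφ = -0.0480 rad,  Δλ = -0.0654 rad
q = Δφ/Δψ = 0.9612
d = R·√(Δφ² + q²Δλ²) = 6372·0.07913 = 504 km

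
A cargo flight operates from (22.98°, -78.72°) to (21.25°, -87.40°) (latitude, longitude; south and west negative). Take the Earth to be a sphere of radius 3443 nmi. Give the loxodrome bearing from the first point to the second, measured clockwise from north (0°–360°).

257.9°

Meridional parts: M(φ₁)=+0.4123, M(φ₂)=+0.3797 → ΔM = -0.0326;  Δλ = -0.1515 rad
tan C = Δλ / ΔM = +4.6480 → C = 257.86°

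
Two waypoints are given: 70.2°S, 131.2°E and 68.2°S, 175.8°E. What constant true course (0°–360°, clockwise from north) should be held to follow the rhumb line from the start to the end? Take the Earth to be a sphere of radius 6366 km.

Δψ = ln[tan(π/4+φ₂/2)/tan(π/4+φ₁/2)] = +0.0984
Δλ = +0.7784 rad (taken the short way round)
course = atan2(Δλ, Δψ) = 82.80°

82.8°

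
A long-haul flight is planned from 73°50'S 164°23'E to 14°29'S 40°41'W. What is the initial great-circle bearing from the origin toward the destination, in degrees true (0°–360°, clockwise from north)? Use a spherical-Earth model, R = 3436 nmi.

N = sin Δλ·cos φ₂ = +0.4102;  D = cos φ₁ sin φ₂ − sin φ₁ cos φ₂ cos Δλ = -0.9120
initial course = atan2(N, D) = 155.78°

155.8°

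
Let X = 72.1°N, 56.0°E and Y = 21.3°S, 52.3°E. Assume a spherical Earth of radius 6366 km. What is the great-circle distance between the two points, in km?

Haversine: a = sin²(Δφ/2)+cos φ₁ cos φ₂ sin²(Δλ/2) = 0.52995;  σ = 2·atan2(√a,√(1−a))
σ = 93.434° → d = Rσ = 6366·1.63074 = 10381 km

10381 km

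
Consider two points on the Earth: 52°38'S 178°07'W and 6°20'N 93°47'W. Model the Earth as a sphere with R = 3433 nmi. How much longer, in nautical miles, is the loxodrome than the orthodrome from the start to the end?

Great circle: cos σ = sin φ₁ sin φ₂ + cos φ₁ cos φ₂ cos Δλ,  σ = 1.5989 rad → d_gc = 5489.1 nmi
Rhumb line: Δψ = +1.1950, q = Δφ/Δψ = 0.8612, d_rh = R√(Δφ²+q²Δλ²) = 5605.4 nmi
Excess = 5605.4 − 5489.1 = 116.3 ≈ 116 nmi

116 nmi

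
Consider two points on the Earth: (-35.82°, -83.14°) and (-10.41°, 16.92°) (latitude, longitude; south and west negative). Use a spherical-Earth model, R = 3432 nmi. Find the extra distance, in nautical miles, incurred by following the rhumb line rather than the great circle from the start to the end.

Great circle: cos σ = sin φ₁ sin φ₂ + cos φ₁ cos φ₂ cos Δλ,  σ = 1.6044 rad → d_gc = 5506.2 nmi
Rhumb line: Δψ = +0.4877, q = Δφ/Δψ = 0.9093, d_rh = R√(Δφ²+q²Δλ²) = 5658.8 nmi
Excess = 5658.8 − 5506.2 = 152.6 ≈ 153 nmi

153 nmi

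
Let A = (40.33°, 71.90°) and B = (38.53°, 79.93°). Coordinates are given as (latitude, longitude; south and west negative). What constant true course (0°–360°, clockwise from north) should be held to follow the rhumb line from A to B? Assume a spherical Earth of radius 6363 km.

106.2°

Δψ = ln[tan(π/4+φ₂/2)/tan(π/4+φ₁/2)] = -0.0407
Δλ = +0.1401 rad (taken the short way round)
course = atan2(Δλ, Δψ) = 106.18°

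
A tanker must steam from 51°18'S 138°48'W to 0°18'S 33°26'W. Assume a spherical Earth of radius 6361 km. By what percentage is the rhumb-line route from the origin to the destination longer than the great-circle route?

4.2%

Great circle: σ = 1.7331 rad → d_gc = Rσ = 11024.3 km
Rhumb: Δφ = +0.8901, Δλ = +1.8390, Δψ = +1.0412, q = Δφ/Δψ = 0.8549 → d_rh = R√(Δφ²+q²Δλ²) = 11491.8 km
Excess = (11491.8 − 11024.3) / 11024.3 = 467.5 / 11024.3 = 4.24% ≈ 4.2%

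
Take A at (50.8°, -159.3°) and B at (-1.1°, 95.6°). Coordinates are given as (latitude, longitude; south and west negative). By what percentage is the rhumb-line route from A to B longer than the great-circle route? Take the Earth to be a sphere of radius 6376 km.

Great circle: σ = 1.7513 rad → d_gc = Rσ = 11166.1 km
Rhumb: Δφ = -0.9058, Δλ = -1.8343, Δψ = -1.0518, q = Δφ/Δψ = 0.8612 → d_rh = R√(Δφ²+q²Δλ²) = 11611.0 km
Excess = (11611.0 − 11166.1) / 11166.1 = 444.9 / 11166.1 = 3.98% ≈ 4.0%

4.0%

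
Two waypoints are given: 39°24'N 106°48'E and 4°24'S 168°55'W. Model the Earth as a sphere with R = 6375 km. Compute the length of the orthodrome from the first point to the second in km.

9835 km

Haversine: a = sin²(Δφ/2)+cos φ₁ cos φ₂ sin²(Δλ/2) = 0.48598;  σ = 2·atan2(√a,√(1−a))
σ = 88.393° → d = Rσ = 6375·1.54274 = 9835 km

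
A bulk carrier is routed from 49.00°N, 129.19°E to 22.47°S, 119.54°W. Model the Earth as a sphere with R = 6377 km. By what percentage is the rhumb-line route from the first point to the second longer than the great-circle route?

Great circle: σ = 2.1041 rad → d_gc = Rσ = 13417.8 km
Rhumb: Δφ = -1.2474, Δλ = +1.9420, Δψ = -1.3864, q = Δφ/Δψ = 0.8997 → d_rh = R√(Δφ²+q²Δλ²) = 13690.3 km
Excess = (13690.3 − 13417.8) / 13417.8 = 272.5 / 13417.8 = 2.03% ≈ 2.0%

2.0%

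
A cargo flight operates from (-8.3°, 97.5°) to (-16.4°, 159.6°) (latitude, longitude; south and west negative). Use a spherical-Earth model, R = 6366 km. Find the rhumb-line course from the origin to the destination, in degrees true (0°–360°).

Δψ = ln[tan(π/4+φ₂/2)/tan(π/4+φ₁/2)] = -0.1449
Δλ = +1.0838 rad (taken the short way round)
course = atan2(Δλ, Δψ) = 97.61°

97.6°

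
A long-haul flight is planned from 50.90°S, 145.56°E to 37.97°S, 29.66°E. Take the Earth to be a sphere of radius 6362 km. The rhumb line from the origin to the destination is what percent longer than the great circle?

11.1%

Great circle: σ = 1.3075 rad → d_gc = Rσ = 8318.1 km
Rhumb: Δφ = +0.2257, Δλ = -2.0228, Δψ = +0.3180, q = Δφ/Δψ = 0.7096 → d_rh = R√(Δφ²+q²Δλ²) = 9244.1 km
Excess = (9244.1 − 8318.1) / 8318.1 = 926.0 / 8318.1 = 11.13% ≈ 11.1%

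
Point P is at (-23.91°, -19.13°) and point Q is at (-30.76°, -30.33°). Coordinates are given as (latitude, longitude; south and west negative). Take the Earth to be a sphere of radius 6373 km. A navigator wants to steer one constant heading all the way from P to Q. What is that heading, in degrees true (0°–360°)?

Δψ = ln[tan(π/4+φ₂/2)/tan(π/4+φ₁/2)] = -0.1347
Δλ = -0.1955 rad (taken the short way round)
course = atan2(Δλ, Δψ) = 235.43°

235.4°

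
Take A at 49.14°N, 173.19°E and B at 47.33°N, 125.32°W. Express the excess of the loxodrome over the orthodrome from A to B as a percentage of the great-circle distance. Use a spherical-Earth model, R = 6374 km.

Great circle: σ = 0.6955 rad → d_gc = Rσ = 4433.1 km
Rhumb: Δφ = -0.0316, Δλ = +1.0732, Δψ = -0.0474, q = Δφ/Δψ = 0.6660 → d_rh = R√(Δφ²+q²Δλ²) = 4560.1 km
Excess = (4560.1 − 4433.1) / 4433.1 = 127.0 / 4433.1 = 2.86% ≈ 2.9%

2.9%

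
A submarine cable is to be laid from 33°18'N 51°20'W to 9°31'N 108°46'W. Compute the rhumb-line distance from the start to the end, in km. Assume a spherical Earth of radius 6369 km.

Δψ = ln[tan(π/4+φ₂/2)/tan(π/4+φ₁/2)] = -0.4501;  Δφ = -0.4151 rad,  Δλ = -1.0024 rad
q = Δφ/Δψ = 0.9222
d = R·√(Δφ² + q²Δλ²) = 6369·1.01334 = 6454 km

6454 km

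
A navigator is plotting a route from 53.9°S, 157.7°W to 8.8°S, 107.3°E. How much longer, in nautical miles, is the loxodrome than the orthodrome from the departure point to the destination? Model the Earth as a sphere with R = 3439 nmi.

Great circle: cos σ = sin φ₁ sin φ₂ + cos φ₁ cos φ₂ cos Δλ,  σ = 1.4979 rad → d_gc = 5151.2 nmi
Rhumb line: Δψ = +0.9670, q = Δφ/Δψ = 0.8140, d_rh = R√(Δφ²+q²Δλ²) = 5373.2 nmi
Excess = 5373.2 − 5151.2 = 222.0 ≈ 222 nmi

222 nmi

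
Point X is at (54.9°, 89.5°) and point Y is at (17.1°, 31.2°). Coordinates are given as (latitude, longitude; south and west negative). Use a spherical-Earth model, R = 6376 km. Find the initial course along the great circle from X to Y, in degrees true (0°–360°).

253.4°

N = sin Δλ·cos φ₂ = -0.8132;  D = cos φ₁ sin φ₂ − sin φ₁ cos φ₂ cos Δλ = -0.2418
initial course = atan2(N, D) = 253.44°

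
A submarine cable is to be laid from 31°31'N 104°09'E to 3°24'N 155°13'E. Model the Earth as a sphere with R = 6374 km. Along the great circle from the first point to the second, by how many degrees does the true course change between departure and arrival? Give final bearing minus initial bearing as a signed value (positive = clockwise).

+16.8°

Initial bearing θ₁ = atan2(sin Δλ cos φ₂, cos φ₁ sin φ₂ − sin φ₁ cos φ₂ cos Δλ) = 109.66°
Final bearing θ₂ = (initial bearing from the destination back to the start) + 180° = 126.46°
Δθ = θ₂ − θ₁ = +16.8°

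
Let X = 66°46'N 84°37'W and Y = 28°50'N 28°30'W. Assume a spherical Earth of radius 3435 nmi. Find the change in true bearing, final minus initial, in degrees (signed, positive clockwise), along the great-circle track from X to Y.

+45.3°

At departure: θ₁ = atan2(sin Δλ cos φ₂, cos φ₁ sin φ₂ − sin φ₁ cos φ₂ cos Δλ) = 109.57°
At arrival: θ₂ = atan2(sin Δλ cos φ₁, −cos φ₂ sin φ₁ + sin φ₂ cos φ₁ cos Δλ) = 154.89°
Δθ = θ₂ − θ₁ = +45.3°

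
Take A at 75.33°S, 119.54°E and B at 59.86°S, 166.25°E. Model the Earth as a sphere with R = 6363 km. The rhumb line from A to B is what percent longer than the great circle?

2.4%

Great circle: σ = 0.3929 rad → d_gc = Rσ = 2500.0 km
Rhumb: Δφ = +0.2700, Δλ = +0.8152, Δψ = +0.7380, q = Δφ/Δψ = 0.3659 → d_rh = R√(Δφ²+q²Δλ²) = 2560.0 km
Excess = (2560.0 − 2500.0) / 2500.0 = 60.0 / 2500.0 = 2.40% ≈ 2.4%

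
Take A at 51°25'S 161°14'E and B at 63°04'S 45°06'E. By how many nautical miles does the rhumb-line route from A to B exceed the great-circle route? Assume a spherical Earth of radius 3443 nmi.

Great circle: cos σ = sin φ₁ sin φ₂ + cos φ₁ cos φ₂ cos Δλ,  σ = 0.9613 rad → d_gc = 3309.6 nmi
Rhumb line: Δψ = -0.3796, q = Δφ/Δψ = 0.5356, d_rh = R√(Δφ²+q²Δλ²) = 3802.8 nmi
Excess = 3802.8 − 3309.6 = 493.2 ≈ 493 nmi

493 nmi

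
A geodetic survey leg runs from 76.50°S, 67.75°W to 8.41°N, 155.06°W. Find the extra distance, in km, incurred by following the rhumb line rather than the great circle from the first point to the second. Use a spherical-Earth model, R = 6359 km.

506 km

Great circle: cos σ = sin φ₁ sin φ₂ + cos φ₁ cos φ₂ cos Δλ,  σ = 1.7026 rad → d_gc = 10826.5 km
Rhumb line: Δψ = +2.2814, q = Δφ/Δψ = 0.6496, d_rh = R√(Δφ²+q²Δλ²) = 11332.7 km
Excess = 11332.7 − 10826.5 = 506.2 ≈ 506 km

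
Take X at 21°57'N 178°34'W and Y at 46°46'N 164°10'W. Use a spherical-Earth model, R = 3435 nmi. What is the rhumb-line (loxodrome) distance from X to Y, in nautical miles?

1645 nmi

Δψ = ln[tan(π/4+φ₂/2)/tan(π/4+φ₁/2)] = +0.5328;  Δφ = +0.4331 rad,  Δλ = +0.2513 rad
q = Δφ/Δψ = 0.8129
d = R·√(Δφ² + q²Δλ²) = 3435·0.47890 = 1645 nmi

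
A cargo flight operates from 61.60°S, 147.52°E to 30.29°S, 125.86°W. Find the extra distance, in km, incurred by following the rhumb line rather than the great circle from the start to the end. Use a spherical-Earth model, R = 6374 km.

403 km

Great circle: cos σ = sin φ₁ sin φ₂ + cos φ₁ cos φ₂ cos Δλ,  σ = 1.0839 rad → d_gc = 6908.8 km
Rhumb line: Δψ = +0.8191, q = Δφ/Δψ = 0.6672, d_rh = R√(Δφ²+q²Δλ²) = 7312.1 km
Excess = 7312.1 − 6908.8 = 403.3 ≈ 403 km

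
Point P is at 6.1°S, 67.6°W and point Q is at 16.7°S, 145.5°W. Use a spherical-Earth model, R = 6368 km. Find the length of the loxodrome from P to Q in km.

8556 km

Rhumb course C = atan2(Δλ, Δψ) with Δψ = ln[tan(π/4+φ₂/2)/tan(π/4+φ₁/2)] = -0.1890, Δλ = -1.3596 → C = 262.09°
d = R·|Δφ| / |cos C| = 6368·0.18500 / 0.13770 = 8556 km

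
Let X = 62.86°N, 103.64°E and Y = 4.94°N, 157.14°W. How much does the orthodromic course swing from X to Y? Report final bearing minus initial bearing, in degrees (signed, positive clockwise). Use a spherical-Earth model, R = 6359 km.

+73.7°

At departure: θ₁ = atan2(sin Δλ cos φ₂, cos φ₁ sin φ₂ − sin φ₁ cos φ₂ cos Δλ) = 79.55°
At arrival: θ₂ = atan2(sin Δλ cos φ₁, −cos φ₂ sin φ₁ + sin φ₂ cos φ₁ cos Δλ) = 153.24°
Δθ = θ₂ − θ₁ = +73.7°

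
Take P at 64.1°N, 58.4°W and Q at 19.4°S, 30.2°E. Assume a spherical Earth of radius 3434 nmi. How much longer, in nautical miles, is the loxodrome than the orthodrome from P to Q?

Great circle: cos σ = sin φ₁ sin φ₂ + cos φ₁ cos φ₂ cos Δλ,  σ = 1.8637 rad → d_gc = 6399.94 nmi
Rhumb line: Δψ = -1.8152, q = Δφ/Δψ = 0.8029, d_rh = R√(Δφ²+q²Δλ²) = 6574.38 nmi
Excess = 6574.38 − 6399.94 = 174.44 ≈ 174 nmi

174 nmi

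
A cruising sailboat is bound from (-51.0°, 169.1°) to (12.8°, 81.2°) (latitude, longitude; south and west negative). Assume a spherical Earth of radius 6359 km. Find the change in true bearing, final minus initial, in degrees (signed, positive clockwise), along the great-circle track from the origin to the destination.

+40.8°

At departure: θ₁ = atan2(sin Δλ cos φ₂, cos φ₁ sin φ₂ − sin φ₁ cos φ₂ cos Δλ) = 279.74°
At arrival: θ₂ = atan2(sin Δλ cos φ₁, −cos φ₂ sin φ₁ + sin φ₂ cos φ₁ cos Δλ) = 320.50°
Δθ = θ₂ − θ₁ = +40.8°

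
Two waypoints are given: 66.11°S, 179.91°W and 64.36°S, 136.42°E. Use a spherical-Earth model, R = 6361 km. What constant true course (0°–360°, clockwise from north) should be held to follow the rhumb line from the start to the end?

275.5°

Δψ = ln[tan(π/4+φ₂/2)/tan(π/4+φ₁/2)] = +0.0729
Δλ = -0.7622 rad (taken the short way round)
course = atan2(Δλ, Δψ) = 275.47°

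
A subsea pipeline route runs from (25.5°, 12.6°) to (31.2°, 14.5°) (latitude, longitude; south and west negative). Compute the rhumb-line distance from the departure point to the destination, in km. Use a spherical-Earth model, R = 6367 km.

Δψ = ln[tan(π/4+φ₂/2)/tan(π/4+φ₁/2)] = +0.1131;  Δφ = +0.0995 rad,  Δλ = +0.0332 rad
q = Δφ/Δψ = 0.8795
d = R·√(Δφ² + q²Δλ²) = 6367·0.10367 = 660 km

660 km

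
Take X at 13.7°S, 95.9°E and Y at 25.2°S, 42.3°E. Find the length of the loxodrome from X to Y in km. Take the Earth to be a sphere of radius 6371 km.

5752 km

Δψ = ln[tan(π/4+φ₂/2)/tan(π/4+φ₁/2)] = -0.2133;  Δφ = -0.2007 rad,  Δλ = -0.9355 rad
q = Δφ/Δψ = 0.9410
d = R·√(Δφ² + q²Δλ²) = 6371·0.90285 = 5752 km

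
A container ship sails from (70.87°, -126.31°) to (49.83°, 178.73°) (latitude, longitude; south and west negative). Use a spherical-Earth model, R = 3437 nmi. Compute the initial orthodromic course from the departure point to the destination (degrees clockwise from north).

θ = atan2( sin Δλ·cos φ₂ ,  cos φ₁ sin φ₂ − sin φ₁ cos φ₂ cos Δλ )
  = atan2(-0.5281, -0.0995) = 259.33°

259.3°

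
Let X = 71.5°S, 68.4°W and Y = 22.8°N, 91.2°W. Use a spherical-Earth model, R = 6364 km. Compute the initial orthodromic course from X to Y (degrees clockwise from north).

339.0°

θ = atan2( sin Δλ·cos φ₂ ,  cos φ₁ sin φ₂ − sin φ₁ cos φ₂ cos Δλ )
  = atan2(-0.3572, +0.9289) = 338.96°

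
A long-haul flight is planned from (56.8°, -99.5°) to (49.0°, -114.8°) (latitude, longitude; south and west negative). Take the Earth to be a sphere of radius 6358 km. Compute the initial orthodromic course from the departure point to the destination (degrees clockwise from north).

N = sin Δλ·cos φ₂ = -0.1731;  D = cos φ₁ sin φ₂ − sin φ₁ cos φ₂ cos Δλ = -0.1163
initial course = atan2(N, D) = 236.12°

236.1°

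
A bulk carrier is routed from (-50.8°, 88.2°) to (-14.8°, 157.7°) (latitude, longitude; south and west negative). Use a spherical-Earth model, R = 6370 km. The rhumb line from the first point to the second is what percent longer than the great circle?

2.2%

Great circle: σ = 1.1462 rad → d_gc = Rσ = 7301.3 km
Rhumb: Δφ = +0.6283, Δλ = +1.2130, Δψ = +0.7714, q = Δφ/Δψ = 0.8146 → d_rh = R√(Δφ²+q²Δλ²) = 7458.8 km
Excess = (7458.8 − 7301.3) / 7301.3 = 157.5 / 7301.3 = 2.16% ≈ 2.2%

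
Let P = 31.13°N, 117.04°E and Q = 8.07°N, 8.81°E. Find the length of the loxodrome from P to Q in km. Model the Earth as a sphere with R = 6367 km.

Δψ = ln[tan(π/4+φ₂/2)/tan(π/4+φ₁/2)] = -0.4309;  Δφ = -0.4025 rad,  Δλ = -1.8890 rad
q = Δφ/Δψ = 0.9340
d = R·√(Δφ² + q²Δλ²) = 6367·1.80969 = 11522 km

11522 km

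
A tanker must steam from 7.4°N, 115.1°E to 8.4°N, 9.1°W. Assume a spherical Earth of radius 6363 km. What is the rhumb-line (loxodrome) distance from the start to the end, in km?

Δψ = ln[tan(π/4+φ₂/2)/tan(π/4+φ₁/2)] = +0.0176;  Δφ = +0.0175 rad,  Δλ = -2.1677 rad
q = Δφ/Δψ = 0.9905
d = R·√(Δφ² + q²Δλ²) = 6363·2.14717 = 13662 km

13662 km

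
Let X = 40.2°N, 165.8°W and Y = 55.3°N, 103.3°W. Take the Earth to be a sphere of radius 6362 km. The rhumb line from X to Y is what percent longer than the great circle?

Great circle: σ = 0.7504 rad → d_gc = Rσ = 4773.9 km
Rhumb: Δφ = +0.2635, Δλ = +1.0908, Δψ = +0.3959, q = Δφ/Δψ = 0.6656 → d_rh = R√(Δφ²+q²Δλ²) = 4914.3 km
Excess = (4914.3 − 4773.9) / 4773.9 = 140.4 / 4773.9 = 2.94% ≈ 2.9%

2.9%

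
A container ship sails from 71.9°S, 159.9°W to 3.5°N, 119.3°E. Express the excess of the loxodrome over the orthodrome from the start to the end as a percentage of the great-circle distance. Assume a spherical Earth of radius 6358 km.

3.8%

Great circle: σ = 1.5792 rad → d_gc = Rσ = 10040.8 km
Rhumb: Δφ = +1.3160, Δλ = -1.4102, Δψ = +1.8982, q = Δφ/Δψ = 0.6933 → d_rh = R√(Δφ²+q²Δλ²) = 10423.3 km
Excess = (10423.3 − 10040.8) / 10040.8 = 382.5 / 10040.8 = 3.81% ≈ 3.8%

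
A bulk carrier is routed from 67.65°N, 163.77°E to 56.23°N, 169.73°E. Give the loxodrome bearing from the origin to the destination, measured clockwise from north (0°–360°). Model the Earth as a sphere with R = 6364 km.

166.4°

Meridional parts: M(φ₁)=+1.6218, M(φ₂)=+1.1923 → ΔM = -0.4295;  Δλ = +0.1040 rad
tan C = Δλ / ΔM = -0.2422 → C = 166.39°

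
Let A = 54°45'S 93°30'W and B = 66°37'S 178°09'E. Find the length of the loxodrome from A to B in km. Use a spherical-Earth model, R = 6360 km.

Δψ = ln[tan(π/4+φ₂/2)/tan(π/4+φ₁/2)] = -0.4287;  Δφ = -0.2071 rad,  Δλ = -1.5420 rad
q = Δφ/Δψ = 0.4831
d = R·√(Δφ² + q²Δλ²) = 6360·0.77325 = 4918 km

4918 km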